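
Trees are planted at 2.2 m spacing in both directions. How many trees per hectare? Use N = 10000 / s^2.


N = 10000 / 2.2^2 = 10000 / 4.84 = 2066.12 ≈ 2066 trees/ha

2066 trees/ha


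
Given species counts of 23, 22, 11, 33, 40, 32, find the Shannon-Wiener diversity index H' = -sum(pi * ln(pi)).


Total N = 23 + 22 + 11 + 33 + 40 + 32 = 161
Per-species terms:
  p = 23/161 = 0.142857; ln(p) = -1.945911; p*ln(p) = 0.142857 * (-1.945911) = -0.277987
  p = 22/161 = 0.136646; ln(p) = -1.990362; p*ln(p) = 0.136646 * (-1.990362) = -0.271975
  p = 11/161 = 0.068323; ln(p) = -2.683509; p*ln(p) = 0.068323 * (-2.683509) = -0.183345
  p = 33/161 = 0.204969; ln(p) = -1.584897; p*ln(p) = 0.204969 * (-1.584897) = -0.324855
  p = 40/161 = 0.248447; ln(p) = -1.392526; p*ln(p) = 0.248447 * (-1.392526) = -0.345969
  p = 32/161 = 0.198758; ln(p) = -1.615667; p*ln(p) = 0.198758 * (-1.615667) = -0.321127
sum(p*ln(p)) = (-0.277987) + (-0.271975) + (-0.183345) + (-0.324855) + (-0.345969) + (-0.321127) = -1.725258
H' = -(-1.725258) = 1.725258 ≈ 1.7253

1.7253


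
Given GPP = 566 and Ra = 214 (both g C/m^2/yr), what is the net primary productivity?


NPP = GPP - Ra = 566 - 214 = 352 g C/m^2/yr

352 g C/m^2/yr


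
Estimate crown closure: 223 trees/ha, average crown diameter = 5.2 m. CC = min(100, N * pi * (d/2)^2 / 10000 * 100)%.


(d/2)^2 = (5.2/2)^2 = 2.6^2 = 6.76
Crown area = 3.141593 * 6.76 = 21.2372 m^2
N * area / 10000 * 100 = 223 * 21.2372 / 10000 * 100 = 47.3590
CC = min(100, 47.3590) = 47.3590 ≈ 47.4%

47.4%


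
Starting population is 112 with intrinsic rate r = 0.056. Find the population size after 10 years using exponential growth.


r*t = 0.056 * 10 = 0.56
exp(0.56) = 1.75067
N = 112 * 1.75067 = 196.075 ≈ 196

196


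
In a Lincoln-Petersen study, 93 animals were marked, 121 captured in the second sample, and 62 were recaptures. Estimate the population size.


N = M * C / R = 93 * 121 / 62 = 11253 / 62 = 181.50 ≈ 182

182 individuals


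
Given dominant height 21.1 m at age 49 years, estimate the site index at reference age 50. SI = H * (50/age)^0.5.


50/49 = 1.02041
(1.02041)^0.5 = 1.01015
SI = 21.1 * 1.01015 = 21.3142 ≈ 21.3 m

21.3 m


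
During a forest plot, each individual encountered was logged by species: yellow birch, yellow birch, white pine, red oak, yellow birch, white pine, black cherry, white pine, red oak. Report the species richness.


Total individuals logged = 9
Distinct species (count of individuals): yellow birch (3), white pine (3), red oak (2), black cherry (1)
Species richness = number of distinct species = 4

4


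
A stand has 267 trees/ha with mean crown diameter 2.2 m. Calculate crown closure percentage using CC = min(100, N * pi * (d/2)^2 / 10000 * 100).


(d/2)^2 = (2.2/2)^2 = 1.1^2 = 1.21
Crown area = 3.141593 * 1.21 = 3.80133 m^2
N * area / 10000 * 100 = 267 * 3.80133 / 10000 * 100 = 10.1496
CC = min(100, 10.1496) = 10.1496 ≈ 10.1%

10.1%


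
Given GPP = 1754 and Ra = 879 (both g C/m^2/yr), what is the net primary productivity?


NPP = GPP - Ra = 1754 - 879 = 875 g C/m^2/yr

875 g C/m^2/yr


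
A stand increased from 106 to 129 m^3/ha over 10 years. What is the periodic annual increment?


PAI = (V2 - V1) / period = (129 - 106) / 10 = 23 / 10 = 2.30 m^3/ha/yr

2.30 m^3/ha/yr


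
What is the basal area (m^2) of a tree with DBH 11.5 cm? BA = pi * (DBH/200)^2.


D/200 = 11.5/200 = 0.0575 m
(D/200)^2 = 0.0575^2 = 0.00330625
BA = 3.141593 * 0.00330625 = 0.0103869 ≈ 0.0104 m^2

0.0104 m^2


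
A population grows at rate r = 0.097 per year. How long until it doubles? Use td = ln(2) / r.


td = ln(2) / 0.097 = 0.693147 / 0.097 = 7.14585 ≈ 7.1 years

7.1 years


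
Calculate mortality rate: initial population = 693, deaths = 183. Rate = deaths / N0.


Mortality rate = 183 / 693 = 0.264069 ≈ 0.2641

0.2641


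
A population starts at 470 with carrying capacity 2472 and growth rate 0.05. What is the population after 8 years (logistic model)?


(K - N0)/N0 = (2472 - 470)/470 = 2002/470 = 4.25957
r*t = 0.05 * 8 = 0.4; exp(-0.4) = 0.670320
4.25957 * 0.670320 = 2.85527
1 + 2.85527 = 3.85527
N = 2472 / 3.85527 = 641.200 ≈ 641

641


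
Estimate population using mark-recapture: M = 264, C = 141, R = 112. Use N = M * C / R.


N = M * C / R = 264 * 141 / 112 = 37224 / 112 = 332.36 ≈ 332

332 individuals


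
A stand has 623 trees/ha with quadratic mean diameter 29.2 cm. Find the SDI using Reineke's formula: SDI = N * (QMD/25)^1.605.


QMD/25 = 29.2/25 = 1.168
(1.168)^1.605 = exp(1.605 * ln(1.168)) = exp(1.605 * 0.155293) = exp(0.249245) = 1.28306
SDI = 623 * 1.28306 = 799.346 ≈ 799

799


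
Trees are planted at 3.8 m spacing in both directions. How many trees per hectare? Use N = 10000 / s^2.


N = 10000 / 3.8^2 = 10000 / 14.44 = 692.521 ≈ 693 trees/ha

693 trees/ha


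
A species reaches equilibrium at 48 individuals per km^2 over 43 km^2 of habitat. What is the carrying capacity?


K = 48 * 43 = 2064 individuals

2064 individuals


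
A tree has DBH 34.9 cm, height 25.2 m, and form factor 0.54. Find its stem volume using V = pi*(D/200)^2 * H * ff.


(D/200)^2 = (34.9/200)^2 = 0.1745^2 = 0.03045025
BA = 3.141593 * 0.03045025 = 0.0956623 m^2
V = 0.0956623 * 25.2 * 0.54 = 1.30177 ≈ 1.302 m^3

1.302 m^3


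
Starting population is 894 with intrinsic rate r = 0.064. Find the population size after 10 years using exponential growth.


r*t = 0.064 * 10 = 0.64
exp(0.64) = 1.89648
N = 894 * 1.89648 = 1695.45 ≈ 1695

1695


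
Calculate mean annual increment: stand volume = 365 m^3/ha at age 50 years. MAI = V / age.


MAI = 365 / 50 = 7.30 m^3/ha/yr

7.30 m^3/ha/yr


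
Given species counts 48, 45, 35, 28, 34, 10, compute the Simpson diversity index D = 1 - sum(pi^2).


Total N = 48 + 45 + 35 + 28 + 34 + 10 = 200
Per-species terms:
  p = 48/200 = 0.240000; p^2 = 0.240000^2 = 0.057600
  p = 45/200 = 0.225000; p^2 = 0.225000^2 = 0.050625
  p = 35/200 = 0.175000; p^2 = 0.175000^2 = 0.030625
  p = 28/200 = 0.140000; p^2 = 0.140000^2 = 0.019600
  p = 34/200 = 0.170000; p^2 = 0.170000^2 = 0.028900
  p = 10/200 = 0.050000; p^2 = 0.050000^2 = 0.002500
sum(p^2) = 0.057600 + 0.050625 + 0.030625 + 0.019600 + 0.028900 + 0.002500 = 0.189850
D = 1 - 0.189850 = 0.810150 ≈ 0.8102

0.8102


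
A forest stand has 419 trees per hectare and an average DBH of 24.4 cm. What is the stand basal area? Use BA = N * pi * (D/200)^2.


(D/200)^2 = (24.4/200)^2 = 0.122^2 = 0.014884
Individual BA = 3.141593 * 0.014884 = 0.0467595 m^2
Stand BA = 419 * 0.0467595 = 19.5922 ≈ 19.59 m^2/ha

19.59 m^2/ha


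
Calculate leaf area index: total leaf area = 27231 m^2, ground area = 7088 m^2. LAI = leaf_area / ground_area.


LAI = 27231 / 7088 = 3.8418 ≈ 3.84

3.84


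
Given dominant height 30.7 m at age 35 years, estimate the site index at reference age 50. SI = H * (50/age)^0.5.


50/35 = 1.42857
(1.42857)^0.5 = 1.19523
SI = 30.7 * 1.19523 = 36.6936 ≈ 36.7 m

36.7 m


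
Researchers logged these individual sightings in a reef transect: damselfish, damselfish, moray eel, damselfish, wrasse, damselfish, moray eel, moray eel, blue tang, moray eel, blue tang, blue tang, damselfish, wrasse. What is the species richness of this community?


Total individuals logged = 14
Distinct species (count of individuals): damselfish (5), moray eel (4), wrasse (2), blue tang (3)
Species richness = number of distinct species = 4

4


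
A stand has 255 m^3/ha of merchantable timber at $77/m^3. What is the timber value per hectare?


Value = 255 * 77 = $19635/ha

$19635/ha


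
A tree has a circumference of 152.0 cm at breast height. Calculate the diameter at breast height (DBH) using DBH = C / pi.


DBH = C / pi = 152.0 / 3.141593 = 48.3831 ≈ 48.38 cm

48.38 cm


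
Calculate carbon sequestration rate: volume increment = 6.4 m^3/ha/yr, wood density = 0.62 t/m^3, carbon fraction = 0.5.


C = 6.4 * 0.62 * 0.5 = 1.984 ≈ 1.98 t C/ha/yr

1.98 t C/ha/yr


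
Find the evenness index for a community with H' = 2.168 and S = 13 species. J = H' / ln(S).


ln(13) = 2.56495
J = H' / ln(S) = 2.168 / 2.56495 = 0.845241 ≈ 0.8452

0.8452


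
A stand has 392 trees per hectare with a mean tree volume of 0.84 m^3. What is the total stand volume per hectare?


V_stand = 392 * 0.84 = 329.28 ≈ 329.3 m^3/ha

329.3 m^3/ha


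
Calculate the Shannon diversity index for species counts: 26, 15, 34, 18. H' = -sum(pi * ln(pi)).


Total N = 26 + 15 + 34 + 18 = 93
Per-species terms:
  p = 26/93 = 0.279570; ln(p) = -1.274503; p*ln(p) = 0.279570 * (-1.274503) = -0.356313
  p = 15/93 = 0.161290; ln(p) = -1.824551; p*ln(p) = 0.161290 * (-1.824551) = -0.294282
  p = 34/93 = 0.365591; ln(p) = -1.006240; p*ln(p) = 0.365591 * (-1.006240) = -0.367872
  p = 18/93 = 0.193548; ln(p) = -1.642230; p*ln(p) = 0.193548 * (-1.642230) = -0.317850
sum(p*ln(p)) = (-0.356313) + (-0.294282) + (-0.367872) + (-0.317850) = -1.336317
H' = -(-1.336317) = 1.336317 ≈ 1.3363

1.3363


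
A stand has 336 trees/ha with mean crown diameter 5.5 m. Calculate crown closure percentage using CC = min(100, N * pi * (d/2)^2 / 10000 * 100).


(d/2)^2 = (5.5/2)^2 = 2.75^2 = 7.5625
Crown area = 3.141593 * 7.5625 = 23.7583 m^2
N * area / 10000 * 100 = 336 * 23.7583 / 10000 * 100 = 79.8279
CC = min(100, 79.8279) = 79.8279 ≈ 79.8%

79.8%


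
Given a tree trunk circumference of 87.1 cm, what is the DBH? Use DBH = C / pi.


DBH = C / pi = 87.1 / 3.141593 = 27.7248 ≈ 27.72 cm

27.72 cm


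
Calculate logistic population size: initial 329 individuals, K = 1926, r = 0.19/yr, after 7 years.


(K - N0)/N0 = (1926 - 329)/329 = 1597/329 = 4.85410
r*t = 0.19 * 7 = 1.33; exp(-1.33) = 0.264477
4.85410 * 0.264477 = 1.28380
1 + 1.28380 = 2.28380
N = 1926 / 2.28380 = 843.331 ≈ 843

843


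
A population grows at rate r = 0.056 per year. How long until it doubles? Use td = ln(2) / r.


td = ln(2) / 0.056 = 0.693147 / 0.056 = 12.3776 ≈ 12.4 years

12.4 years


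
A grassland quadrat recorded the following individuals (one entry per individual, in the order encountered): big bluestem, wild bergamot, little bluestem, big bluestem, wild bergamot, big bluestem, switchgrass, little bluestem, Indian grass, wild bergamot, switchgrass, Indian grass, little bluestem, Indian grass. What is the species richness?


Total individuals logged = 14
Distinct species (count of individuals): big bluestem (3), wild bergamot (3), little bluestem (3), switchgrass (2), Indian grass (3)
Species richness = number of distinct species = 5

5


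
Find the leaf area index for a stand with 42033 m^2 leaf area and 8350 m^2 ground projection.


LAI = 42033 / 8350 = 5.0339 ≈ 5.03

5.03


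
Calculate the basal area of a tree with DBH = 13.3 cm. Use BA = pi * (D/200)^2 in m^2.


D/200 = 13.3/200 = 0.0665 m
(D/200)^2 = 0.0665^2 = 0.00442225
BA = 3.141593 * 0.00442225 = 0.0138929 ≈ 0.0139 m^2

0.0139 m^2


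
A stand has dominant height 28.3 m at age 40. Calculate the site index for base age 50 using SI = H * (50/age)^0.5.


50/40 = 1.25000
(1.25000)^0.5 = 1.11803
SI = 28.3 * 1.11803 = 31.6402 ≈ 31.6 m

31.6 m


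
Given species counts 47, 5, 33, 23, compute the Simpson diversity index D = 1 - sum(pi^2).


Total N = 47 + 5 + 33 + 23 = 108
Per-species terms:
  p = 47/108 = 0.435185; p^2 = 0.435185^2 = 0.189386
  p = 5/108 = 0.046296; p^2 = 0.046296^2 = 0.002143
  p = 33/108 = 0.305556; p^2 = 0.305556^2 = 0.093364
  p = 23/108 = 0.212963; p^2 = 0.212963^2 = 0.045353
sum(p^2) = 0.189386 + 0.002143 + 0.093364 + 0.045353 = 0.330246
D = 1 - 0.330246 = 0.669754 ≈ 0.6698

0.6698


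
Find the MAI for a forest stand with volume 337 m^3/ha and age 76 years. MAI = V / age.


MAI = 337 / 76 = 4.4342 ≈ 4.43 m^3/ha/yr

4.43 m^3/ha/yr


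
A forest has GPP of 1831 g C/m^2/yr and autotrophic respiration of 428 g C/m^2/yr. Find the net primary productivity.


NPP = GPP - Ra = 1831 - 428 = 1403 g C/m^2/yr

1403 g C/m^2/yr


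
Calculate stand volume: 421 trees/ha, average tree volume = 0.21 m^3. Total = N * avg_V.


V_stand = 421 * 0.21 = 88.41 ≈ 88.4 m^3/ha

88.4 m^3/ha


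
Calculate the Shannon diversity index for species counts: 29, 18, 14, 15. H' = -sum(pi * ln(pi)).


Total N = 29 + 18 + 14 + 15 = 76
Per-species terms:
  p = 29/76 = 0.381579; ln(p) = -0.963437; p*ln(p) = 0.381579 * (-0.963437) = -0.367627
  p = 18/76 = 0.236842; ln(p) = -1.440362; p*ln(p) = 0.236842 * (-1.440362) = -0.341138
  p = 14/76 = 0.184211; ln(p) = -1.691673; p*ln(p) = 0.184211 * (-1.691673) = -0.311625
  p = 15/76 = 0.197368; ln(p) = -1.622685; p*ln(p) = 0.197368 * (-1.622685) = -0.320266
sum(p*ln(p)) = (-0.367627) + (-0.341138) + (-0.311625) + (-0.320266) = -1.340656
H' = -(-1.340656) = 1.340656 ≈ 1.3407

1.3407


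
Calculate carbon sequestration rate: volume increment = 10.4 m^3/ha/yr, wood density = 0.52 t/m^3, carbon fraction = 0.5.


C = 10.4 * 0.52 * 0.5 = 2.704 ≈ 2.70 t C/ha/yr

2.70 t C/ha/yr


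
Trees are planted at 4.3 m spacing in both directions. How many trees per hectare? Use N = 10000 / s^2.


N = 10000 / 4.3^2 = 10000 / 18.49 = 540.833 ≈ 541 trees/ha

541 trees/ha


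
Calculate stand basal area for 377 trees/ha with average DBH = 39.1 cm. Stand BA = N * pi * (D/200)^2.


(D/200)^2 = (39.1/200)^2 = 0.1955^2 = 0.03822025
Individual BA = 3.141593 * 0.03822025 = 0.120072 m^2
Stand BA = 377 * 0.120072 = 45.2671 ≈ 45.27 m^2/ha

45.27 m^2/ha


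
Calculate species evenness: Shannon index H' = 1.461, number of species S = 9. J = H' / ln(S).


ln(9) = 2.19722
J = H' / ln(S) = 1.461 / 2.19722 = 0.664931 ≈ 0.6649

0.6649


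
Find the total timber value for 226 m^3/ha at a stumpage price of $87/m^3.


Value = 226 * 87 = $19662/ha

$19662/ha


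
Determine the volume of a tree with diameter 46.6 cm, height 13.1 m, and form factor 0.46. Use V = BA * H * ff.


(D/200)^2 = (46.6/200)^2 = 0.233^2 = 0.054289
BA = 3.141593 * 0.054289 = 0.170554 m^2
V = 0.170554 * 13.1 * 0.46 = 1.02776 ≈ 1.028 m^3

1.028 m^3


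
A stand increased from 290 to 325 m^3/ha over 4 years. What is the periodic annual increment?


PAI = (V2 - V1) / period = (325 - 290) / 4 = 35 / 4 = 8.75 m^3/ha/yr

8.75 m^3/ha/yr


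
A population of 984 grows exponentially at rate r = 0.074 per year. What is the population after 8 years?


r*t = 0.074 * 8 = 0.592
exp(0.592) = 1.80760
N = 984 * 1.80760 = 1778.68 ≈ 1779

1779


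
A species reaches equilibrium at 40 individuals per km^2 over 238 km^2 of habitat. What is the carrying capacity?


K = 40 * 238 = 9520 individuals

9520 individuals


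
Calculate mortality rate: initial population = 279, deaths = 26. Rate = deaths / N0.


Mortality rate = 26 / 279 = 0.093190 ≈ 0.0932

0.0932


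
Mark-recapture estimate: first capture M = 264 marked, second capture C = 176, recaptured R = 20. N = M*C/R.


N = M * C / R = 264 * 176 / 20 = 46464 / 20 = 2323.20 ≈ 2323

2323 individuals


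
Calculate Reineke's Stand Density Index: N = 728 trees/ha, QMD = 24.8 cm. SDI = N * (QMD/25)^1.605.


QMD/25 = 24.8/25 = 0.992
(0.992)^1.605 = exp(1.605 * ln(0.992)) = exp(1.605 * (-0.00803217)) = exp(-0.0128916) = 0.987191
SDI = 728 * 0.987191 = 718.675 ≈ 719

719


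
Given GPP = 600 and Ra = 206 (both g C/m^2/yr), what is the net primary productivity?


NPP = GPP - Ra = 600 - 206 = 394 g C/m^2/yr

394 g C/m^2/yr


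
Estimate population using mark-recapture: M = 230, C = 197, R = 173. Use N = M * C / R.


N = M * C / R = 230 * 197 / 173 = 45310 / 173 = 261.91 ≈ 262

262 individuals


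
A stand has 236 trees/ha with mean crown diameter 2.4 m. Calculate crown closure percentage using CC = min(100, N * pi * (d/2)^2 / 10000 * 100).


(d/2)^2 = (2.4/2)^2 = 1.2^2 = 1.44
Crown area = 3.141593 * 1.44 = 4.52389 m^2
N * area / 10000 * 100 = 236 * 4.52389 / 10000 * 100 = 10.6764
CC = min(100, 10.6764) = 10.6764 ≈ 10.7%

10.7%


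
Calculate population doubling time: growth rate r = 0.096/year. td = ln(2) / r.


td = ln(2) / 0.096 = 0.693147 / 0.096 = 7.22028 ≈ 7.2 years

7.2 years


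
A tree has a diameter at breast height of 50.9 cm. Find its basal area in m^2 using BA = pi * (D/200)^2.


D/200 = 50.9/200 = 0.2545 m
(D/200)^2 = 0.2545^2 = 0.06477025
BA = 3.141593 * 0.06477025 = 0.203482 ≈ 0.2035 m^2

0.2035 m^2


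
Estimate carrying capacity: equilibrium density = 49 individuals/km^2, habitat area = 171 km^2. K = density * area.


K = 49 * 171 = 8379 individuals

8379 individuals


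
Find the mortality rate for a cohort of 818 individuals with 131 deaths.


Mortality rate = 131 / 818 = 0.160147 ≈ 0.1601

0.1601


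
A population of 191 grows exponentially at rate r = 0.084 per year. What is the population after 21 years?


r*t = 0.084 * 21 = 1.764
exp(1.764) = 5.83573
N = 191 * 5.83573 = 1114.62 ≈ 1115

1115


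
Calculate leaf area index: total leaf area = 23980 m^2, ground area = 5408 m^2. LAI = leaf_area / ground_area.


LAI = 23980 / 5408 = 4.4342 ≈ 4.43

4.43


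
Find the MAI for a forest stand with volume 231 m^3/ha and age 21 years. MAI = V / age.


MAI = 231 / 21 = 11.00 m^3/ha/yr

11.00 m^3/ha/yr


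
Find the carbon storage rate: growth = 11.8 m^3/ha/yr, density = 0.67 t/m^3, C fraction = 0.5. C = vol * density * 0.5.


C = 11.8 * 0.67 * 0.5 = 3.953 ≈ 3.95 t C/ha/yr

3.95 t C/ha/yr


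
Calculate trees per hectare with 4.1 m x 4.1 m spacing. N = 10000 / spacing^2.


N = 10000 / 4.1^2 = 10000 / 16.81 = 594.884 ≈ 595 trees/ha

595 trees/ha


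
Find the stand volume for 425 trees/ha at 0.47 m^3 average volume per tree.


V_stand = 425 * 0.47 = 199.75 ≈ 199.8 m^3/ha

199.8 m^3/ha


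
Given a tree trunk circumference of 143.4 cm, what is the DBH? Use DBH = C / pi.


DBH = C / pi = 143.4 / 3.141593 = 45.6456 ≈ 45.65 cm

45.65 cm


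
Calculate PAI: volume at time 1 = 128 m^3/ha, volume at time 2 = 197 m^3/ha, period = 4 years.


PAI = (V2 - V1) / period = (197 - 128) / 4 = 69 / 4 = 17.25 m^3/ha/yr

17.25 m^3/ha/yr


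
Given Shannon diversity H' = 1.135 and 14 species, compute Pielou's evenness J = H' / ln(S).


ln(14) = 2.63906
J = H' / ln(S) = 1.135 / 2.63906 = 0.430077 ≈ 0.4301

0.4301


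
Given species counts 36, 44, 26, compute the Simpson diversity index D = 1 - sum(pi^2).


Total N = 36 + 44 + 26 = 106
Per-species terms:
  p = 36/106 = 0.339623; p^2 = 0.339623^2 = 0.115344
  p = 44/106 = 0.415094; p^2 = 0.415094^2 = 0.172303
  p = 26/106 = 0.245283; p^2 = 0.245283^2 = 0.060164
sum(p^2) = 0.115344 + 0.172303 + 0.060164 = 0.347811
D = 1 - 0.347811 = 0.652189 ≈ 0.6522

0.6522


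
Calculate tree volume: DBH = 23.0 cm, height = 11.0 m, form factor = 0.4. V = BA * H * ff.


(D/200)^2 = (23.0/200)^2 = 0.115^2 = 0.013225
BA = 3.141593 * 0.013225 = 0.0415476 m^2
V = 0.0415476 * 11.0 * 0.4 = 0.182809 ≈ 0.183 m^3

0.183 m^3


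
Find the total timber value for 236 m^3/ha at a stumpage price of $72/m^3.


Value = 236 * 72 = $16992/ha

$16992/ha


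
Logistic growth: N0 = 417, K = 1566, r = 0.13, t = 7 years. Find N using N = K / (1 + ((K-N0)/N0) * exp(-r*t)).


(K - N0)/N0 = (1566 - 417)/417 = 1149/417 = 2.75540
r*t = 0.13 * 7 = 0.91; exp(-0.91) = 0.402524
2.75540 * 0.402524 = 1.10911
1 + 1.10911 = 2.10911
N = 1566 / 2.10911 = 742.493 ≈ 742

742


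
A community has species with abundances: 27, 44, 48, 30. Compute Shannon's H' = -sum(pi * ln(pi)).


Total N = 27 + 44 + 48 + 30 = 149
Per-species terms:
  p = 27/149 = 0.181208; ln(p) = -1.708110; p*ln(p) = 0.181208 * (-1.708110) = -0.309523
  p = 44/149 = 0.295302; ln(p) = -1.219757; p*ln(p) = 0.295302 * (-1.219757) = -0.360197
  p = 48/149 = 0.322148; ln(p) = -1.132744; p*ln(p) = 0.322148 * (-1.132744) = -0.364911
  p = 30/149 = 0.201342; ln(p) = -1.602750; p*ln(p) = 0.201342 * (-1.602750) = -0.322701
sum(p*ln(p)) = (-0.309523) + (-0.360197) + (-0.364911) + (-0.322701) = -1.357332
H' = -(-1.357332) = 1.357332 ≈ 1.3573

1.3573


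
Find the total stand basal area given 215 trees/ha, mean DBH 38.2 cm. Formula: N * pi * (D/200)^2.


(D/200)^2 = (38.2/200)^2 = 0.191^2 = 0.036481
Individual BA = 3.141593 * 0.036481 = 0.114608 m^2
Stand BA = 215 * 0.114608 = 24.6407 ≈ 24.64 m^2/ha

24.64 m^2/ha


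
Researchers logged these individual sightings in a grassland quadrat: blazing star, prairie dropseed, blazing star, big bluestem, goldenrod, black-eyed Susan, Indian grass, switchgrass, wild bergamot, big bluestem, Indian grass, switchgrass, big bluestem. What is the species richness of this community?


Total individuals logged = 13
Distinct species (count of individuals): blazing star (2), prairie dropseed (1), big bluestem (3), goldenrod (1), black-eyed Susan (1), Indian grass (2), switchgrass (2), wild bergamot (1)
Species richness = number of distinct species = 8

8


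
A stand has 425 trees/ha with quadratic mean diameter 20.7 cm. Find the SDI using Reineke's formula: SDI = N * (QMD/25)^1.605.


QMD/25 = 20.7/25 = 0.828
(0.828)^1.605 = exp(1.605 * ln(0.828)) = exp(1.605 * (-0.188742)) = exp(-0.302931) = 0.738650
SDI = 425 * 0.738650 = 313.926 ≈ 314

314


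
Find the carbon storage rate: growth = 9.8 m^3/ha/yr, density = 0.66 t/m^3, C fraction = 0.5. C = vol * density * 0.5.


C = 9.8 * 0.66 * 0.5 = 3.234 ≈ 3.23 t C/ha/yr

3.23 t C/ha/yr


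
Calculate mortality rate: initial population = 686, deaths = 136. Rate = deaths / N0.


Mortality rate = 136 / 686 = 0.198251 ≈ 0.1983

0.1983


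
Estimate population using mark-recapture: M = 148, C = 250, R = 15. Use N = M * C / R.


N = M * C / R = 148 * 250 / 15 = 37000 / 15 = 2466.67 ≈ 2467

2467 individuals


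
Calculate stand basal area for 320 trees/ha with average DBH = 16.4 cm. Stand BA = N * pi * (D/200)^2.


(D/200)^2 = (16.4/200)^2 = 0.082^2 = 0.006724
Individual BA = 3.141593 * 0.006724 = 0.0211241 m^2
Stand BA = 320 * 0.0211241 = 6.75971 ≈ 6.76 m^2/ha

6.76 m^2/ha


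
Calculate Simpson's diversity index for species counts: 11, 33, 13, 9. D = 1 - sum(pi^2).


Total N = 11 + 33 + 13 + 9 = 66
Per-species terms:
  p = 11/66 = 0.166667; p^2 = 0.166667^2 = 0.027778
  p = 33/66 = 0.500000; p^2 = 0.500000^2 = 0.250000
  p = 13/66 = 0.196970; p^2 = 0.196970^2 = 0.038797
  p = 9/66 = 0.136364; p^2 = 0.136364^2 = 0.018595
sum(p^2) = 0.027778 + 0.250000 + 0.038797 + 0.018595 = 0.335170
D = 1 - 0.335170 = 0.664830 ≈ 0.6648

0.6648


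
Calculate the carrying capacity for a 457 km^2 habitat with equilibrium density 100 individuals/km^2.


K = 100 * 457 = 45700 individuals

45700 individuals


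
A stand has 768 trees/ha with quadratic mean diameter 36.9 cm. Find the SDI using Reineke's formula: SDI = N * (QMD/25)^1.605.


QMD/25 = 36.9/25 = 1.476
(1.476)^1.605 = exp(1.605 * ln(1.476)) = exp(1.605 * 0.389336) = exp(0.624884) = 1.86803
SDI = 768 * 1.86803 = 1434.65 ≈ 1435

1435


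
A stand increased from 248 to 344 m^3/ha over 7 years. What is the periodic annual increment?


PAI = (V2 - V1) / period = (344 - 248) / 7 = 96 / 7 = 13.7143 ≈ 13.71 m^3/ha/yr

13.71 m^3/ha/yr


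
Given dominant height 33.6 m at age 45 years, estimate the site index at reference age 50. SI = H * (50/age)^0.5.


50/45 = 1.11111
(1.11111)^0.5 = 1.05409
SI = 33.6 * 1.05409 = 35.4174 ≈ 35.4 m

35.4 m


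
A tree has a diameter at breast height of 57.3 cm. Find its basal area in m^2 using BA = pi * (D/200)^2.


D/200 = 57.3/200 = 0.2865 m
(D/200)^2 = 0.2865^2 = 0.08208225
BA = 3.141593 * 0.08208225 = 0.257869 ≈ 0.2579 m^2

0.2579 m^2


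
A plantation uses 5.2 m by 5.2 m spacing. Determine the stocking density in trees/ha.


N = 10000 / 5.2^2 = 10000 / 27.04 = 369.822 ≈ 370 trees/ha

370 trees/ha


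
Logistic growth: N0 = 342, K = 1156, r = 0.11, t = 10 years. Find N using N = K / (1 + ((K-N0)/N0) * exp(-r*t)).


(K - N0)/N0 = (1156 - 342)/342 = 814/342 = 2.38012
r*t = 0.11 * 10 = 1.1; exp(-1.1) = 0.332871
2.38012 * 0.332871 = 0.792273
1 + 0.792273 = 1.79227
N = 1156 / 1.79227 = 644.992 ≈ 645

645


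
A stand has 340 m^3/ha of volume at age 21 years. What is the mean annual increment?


MAI = 340 / 21 = 16.1905 ≈ 16.19 m^3/ha/yr

16.19 m^3/ha/yr


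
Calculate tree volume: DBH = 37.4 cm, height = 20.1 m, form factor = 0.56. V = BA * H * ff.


(D/200)^2 = (37.4/200)^2 = 0.187^2 = 0.034969
BA = 3.141593 * 0.034969 = 0.109858 m^2
V = 0.109858 * 20.1 * 0.56 = 1.23656 ≈ 1.237 m^3

1.237 m^3


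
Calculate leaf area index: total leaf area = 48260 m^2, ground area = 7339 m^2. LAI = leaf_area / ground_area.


LAI = 48260 / 7339 = 6.5758 ≈ 6.58

6.58


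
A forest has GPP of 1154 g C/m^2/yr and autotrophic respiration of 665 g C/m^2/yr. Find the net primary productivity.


NPP = GPP - Ra = 1154 - 665 = 489 g C/m^2/yr

489 g C/m^2/yr


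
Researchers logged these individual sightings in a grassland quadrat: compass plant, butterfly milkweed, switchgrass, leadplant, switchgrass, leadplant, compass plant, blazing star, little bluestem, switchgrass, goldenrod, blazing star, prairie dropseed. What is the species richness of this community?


Total individuals logged = 13
Distinct species (count of individuals): compass plant (2), butterfly milkweed (1), switchgrass (3), leadplant (2), blazing star (2), little bluestem (1), goldenrod (1), prairie dropseed (1)
Species richness = number of distinct species = 8

8


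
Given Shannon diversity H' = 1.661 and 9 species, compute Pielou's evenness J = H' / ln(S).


ln(9) = 2.19722
J = H' / ln(S) = 1.661 / 2.19722 = 0.755955 ≈ 0.7560

0.7560


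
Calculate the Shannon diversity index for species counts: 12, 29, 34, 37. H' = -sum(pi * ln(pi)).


Total N = 12 + 29 + 34 + 37 = 112
Per-species terms:
  p = 12/112 = 0.107143; ln(p) = -2.233591; p*ln(p) = 0.107143 * (-2.233591) = -0.239314
  p = 29/112 = 0.258929; ln(p) = -1.351201; p*ln(p) = 0.258929 * (-1.351201) = -0.349865
  p = 34/112 = 0.303571; ln(p) = -1.192140; p*ln(p) = 0.303571 * (-1.192140) = -0.361899
  p = 37/112 = 0.330357; ln(p) = -1.107581; p*ln(p) = 0.330357 * (-1.107581) = -0.365897
sum(p*ln(p)) = (-0.239314) + (-0.349865) + (-0.361899) + (-0.365897) = -1.316975
H' = -(-1.316975) = 1.316975 ≈ 1.3170

1.3170


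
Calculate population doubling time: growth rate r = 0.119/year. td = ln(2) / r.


td = ln(2) / 0.119 = 0.693147 / 0.119 = 5.82476 ≈ 5.8 years

5.8 years


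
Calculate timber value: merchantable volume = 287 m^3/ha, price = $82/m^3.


Value = 287 * 82 = $23534/ha

$23534/ha


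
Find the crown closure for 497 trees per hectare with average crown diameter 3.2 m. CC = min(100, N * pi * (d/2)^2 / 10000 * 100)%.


(d/2)^2 = (3.2/2)^2 = 1.6^2 = 2.56
Crown area = 3.141593 * 2.56 = 8.04248 m^2
N * area / 10000 * 100 = 497 * 8.04248 / 10000 * 100 = 39.9711
CC = min(100, 39.9711) = 39.9711 ≈ 40.0%

40.0%


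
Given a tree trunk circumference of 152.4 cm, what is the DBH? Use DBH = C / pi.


DBH = C / pi = 152.4 / 3.141593 = 48.5104 ≈ 48.51 cm

48.51 cm


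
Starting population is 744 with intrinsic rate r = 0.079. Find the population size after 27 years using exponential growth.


r*t = 0.079 * 27 = 2.133
exp(2.133) = 8.44015
N = 744 * 8.44015 = 6279.47 ≈ 6279

6279


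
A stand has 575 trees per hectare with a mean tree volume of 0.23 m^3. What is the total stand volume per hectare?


V_stand = 575 * 0.23 = 132.25 ≈ 132.3 m^3/ha

132.3 m^3/ha


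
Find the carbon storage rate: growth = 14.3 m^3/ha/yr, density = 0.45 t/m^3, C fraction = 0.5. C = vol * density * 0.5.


C = 14.3 * 0.45 * 0.5 = 3.2175 ≈ 3.22 t C/ha/yr

3.22 t C/ha/yr


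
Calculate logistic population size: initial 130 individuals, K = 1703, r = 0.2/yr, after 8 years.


(K - N0)/N0 = (1703 - 130)/130 = 1573/130 = 12.1000
r*t = 0.2 * 8 = 1.6; exp(-1.6) = 0.201897
12.1000 * 0.201897 = 2.44295
1 + 2.44295 = 3.44295
N = 1703 / 3.44295 = 494.634 ≈ 495

495


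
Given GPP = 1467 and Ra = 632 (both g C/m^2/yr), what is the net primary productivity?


NPP = GPP - Ra = 1467 - 632 = 835 g C/m^2/yr

835 g C/m^2/yr


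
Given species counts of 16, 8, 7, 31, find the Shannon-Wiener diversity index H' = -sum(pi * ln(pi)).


Total N = 16 + 8 + 7 + 31 = 62
Per-species terms:
  p = 16/62 = 0.258065; ln(p) = -1.354544; p*ln(p) = 0.258065 * (-1.354544) = -0.349560
  p = 8/62 = 0.129032; ln(p) = -2.047695; p*ln(p) = 0.129032 * (-2.047695) = -0.264218
  p = 7/62 = 0.112903; ln(p) = -2.181226; p*ln(p) = 0.112903 * (-2.181226) = -0.246267
  p = 31/62 = 0.500000; ln(p) = -0.693147; p*ln(p) = 0.500000 * (-0.693147) = -0.346574
sum(p*ln(p)) = (-0.349560) + (-0.264218) + (-0.246267) + (-0.346574) = -1.206619
H' = -(-1.206619) = 1.206619 ≈ 1.2066

1.2066


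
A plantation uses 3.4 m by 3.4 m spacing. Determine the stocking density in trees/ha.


N = 10000 / 3.4^2 = 10000 / 11.56 = 865.052 ≈ 865 trees/ha

865 trees/ha


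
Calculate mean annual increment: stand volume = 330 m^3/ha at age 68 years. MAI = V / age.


MAI = 330 / 68 = 4.8529 ≈ 4.85 m^3/ha/yr

4.85 m^3/ha/yr


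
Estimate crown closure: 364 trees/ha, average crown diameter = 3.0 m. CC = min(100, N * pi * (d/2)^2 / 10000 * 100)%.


(d/2)^2 = (3.0/2)^2 = 1.5^2 = 2.25
Crown area = 3.141593 * 2.25 = 7.06858 m^2
N * area / 10000 * 100 = 364 * 7.06858 / 10000 * 100 = 25.7296
CC = min(100, 25.7296) = 25.7296 ≈ 25.7%

25.7%


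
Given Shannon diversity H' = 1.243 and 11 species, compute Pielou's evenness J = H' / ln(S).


ln(11) = 2.39790
J = H' / ln(S) = 1.243 / 2.39790 = 0.518370 ≈ 0.5184

0.5184


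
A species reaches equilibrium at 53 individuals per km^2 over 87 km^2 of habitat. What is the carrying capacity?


K = 53 * 87 = 4611 individuals

4611 individuals


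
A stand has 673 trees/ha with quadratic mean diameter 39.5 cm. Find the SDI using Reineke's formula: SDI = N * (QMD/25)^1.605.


QMD/25 = 39.5/25 = 1.58
(1.58)^1.605 = exp(1.605 * ln(1.58)) = exp(1.605 * 0.457425) = exp(0.734167) = 2.08375
SDI = 673 * 2.08375 = 1402.36 ≈ 1402

1402


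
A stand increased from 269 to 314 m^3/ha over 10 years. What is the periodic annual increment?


PAI = (V2 - V1) / period = (314 - 269) / 10 = 45 / 10 = 4.50 m^3/ha/yr

4.50 m^3/ha/yr


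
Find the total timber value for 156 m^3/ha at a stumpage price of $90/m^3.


Value = 156 * 90 = $14040/ha

$14040/ha


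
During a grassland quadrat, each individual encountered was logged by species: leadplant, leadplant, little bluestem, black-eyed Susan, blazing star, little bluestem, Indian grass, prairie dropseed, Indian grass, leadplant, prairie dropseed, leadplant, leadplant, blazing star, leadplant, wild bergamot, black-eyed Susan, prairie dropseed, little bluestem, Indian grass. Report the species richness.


Total individuals logged = 20
Distinct species (count of individuals): leadplant (6), little bluestem (3), black-eyed Susan (2), blazing star (2), Indian grass (3), prairie dropseed (3), wild bergamot (1)
Species richness = number of distinct species = 7

7


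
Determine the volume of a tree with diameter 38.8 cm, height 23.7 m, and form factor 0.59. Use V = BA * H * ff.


(D/200)^2 = (38.8/200)^2 = 0.194^2 = 0.037636
BA = 3.141593 * 0.037636 = 0.118237 m^2
V = 0.118237 * 23.7 * 0.59 = 1.65331 ≈ 1.653 m^3

1.653 m^3


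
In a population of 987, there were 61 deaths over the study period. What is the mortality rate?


Mortality rate = 61 / 987 = 0.061803 ≈ 0.0618

0.0618


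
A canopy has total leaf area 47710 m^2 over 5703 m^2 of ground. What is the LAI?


LAI = 47710 / 5703 = 8.3658 ≈ 8.37

8.37


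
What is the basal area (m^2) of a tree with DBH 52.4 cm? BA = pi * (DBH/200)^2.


D/200 = 52.4/200 = 0.262 m
(D/200)^2 = 0.262^2 = 0.068644
BA = 3.141593 * 0.068644 = 0.215652 ≈ 0.2157 m^2

0.2157 m^2


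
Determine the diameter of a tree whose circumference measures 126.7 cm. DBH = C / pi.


DBH = C / pi = 126.7 / 3.141593 = 40.3299 ≈ 40.33 cm

40.33 cm


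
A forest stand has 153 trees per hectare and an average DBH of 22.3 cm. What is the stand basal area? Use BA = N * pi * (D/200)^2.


(D/200)^2 = (22.3/200)^2 = 0.1115^2 = 0.01243225
Individual BA = 3.141593 * 0.01243225 = 0.0390571 m^2
Stand BA = 153 * 0.0390571 = 5.97574 ≈ 5.98 m^2/ha

5.98 m^2/ha


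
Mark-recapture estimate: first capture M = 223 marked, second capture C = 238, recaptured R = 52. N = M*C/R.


N = M * C / R = 223 * 238 / 52 = 53074 / 52 = 1020.65 ≈ 1021

1021 individuals


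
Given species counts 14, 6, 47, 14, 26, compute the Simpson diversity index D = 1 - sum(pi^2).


Total N = 14 + 6 + 47 + 14 + 26 = 107
Per-species terms:
  p = 14/107 = 0.130841; p^2 = 0.130841^2 = 0.017119
  p = 6/107 = 0.056075; p^2 = 0.056075^2 = 0.003144
  p = 47/107 = 0.439252; p^2 = 0.439252^2 = 0.192942
  p = 14/107 = 0.130841; p^2 = 0.130841^2 = 0.017119
  p = 26/107 = 0.242991; p^2 = 0.242991^2 = 0.059045
sum(p^2) = 0.017119 + 0.003144 + 0.192942 + 0.017119 + 0.059045 = 0.289369
D = 1 - 0.289369 = 0.710631 ≈ 0.7106

0.7106


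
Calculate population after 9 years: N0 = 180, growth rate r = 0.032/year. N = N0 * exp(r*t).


r*t = 0.032 * 9 = 0.288
exp(0.288) = 1.33376
N = 180 * 1.33376 = 240.077 ≈ 240

240


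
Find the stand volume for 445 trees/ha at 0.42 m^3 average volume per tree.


V_stand = 445 * 0.42 = 186.9 m^3/ha

186.9 m^3/ha


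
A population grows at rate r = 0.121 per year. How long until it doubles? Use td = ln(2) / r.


td = ln(2) / 0.121 = 0.693147 / 0.121 = 5.72849 ≈ 5.7 years

5.7 years


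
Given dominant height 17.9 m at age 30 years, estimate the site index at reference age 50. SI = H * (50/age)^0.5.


50/30 = 1.66667
(1.66667)^0.5 = 1.29100
SI = 17.9 * 1.29100 = 23.1089 ≈ 23.1 m

23.1 m


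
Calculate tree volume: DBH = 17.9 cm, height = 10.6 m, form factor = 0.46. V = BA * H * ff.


(D/200)^2 = (17.9/200)^2 = 0.0895^2 = 0.00801025
BA = 3.141593 * 0.00801025 = 0.0251649 m^2
V = 0.0251649 * 10.6 * 0.46 = 0.122704 ≈ 0.123 m^3

0.123 m^3


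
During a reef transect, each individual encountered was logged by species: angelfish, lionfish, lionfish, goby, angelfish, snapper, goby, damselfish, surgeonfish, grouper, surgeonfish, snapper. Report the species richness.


Total individuals logged = 12
Distinct species (count of individuals): angelfish (2), lionfish (2), goby (2), snapper (2), damselfish (1), surgeonfish (2), grouper (1)
Species richness = number of distinct species = 7

7


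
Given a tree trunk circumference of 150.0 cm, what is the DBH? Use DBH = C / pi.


DBH = C / pi = 150.0 / 3.141593 = 47.7465 ≈ 47.75 cm

47.75 cm


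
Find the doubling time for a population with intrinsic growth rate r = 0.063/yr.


td = ln(2) / 0.063 = 0.693147 / 0.063 = 11.0023 ≈ 11.0 years

11.0 years


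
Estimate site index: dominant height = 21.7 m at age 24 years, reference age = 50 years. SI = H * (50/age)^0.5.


50/24 = 2.08333
(2.08333)^0.5 = 1.44337
SI = 21.7 * 1.44337 = 31.3211 ≈ 31.3 m

31.3 m


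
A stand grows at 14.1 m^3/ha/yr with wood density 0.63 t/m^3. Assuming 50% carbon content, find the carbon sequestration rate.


C = 14.1 * 0.63 * 0.5 = 4.4415 ≈ 4.44 t C/ha/yr

4.44 t C/ha/yr


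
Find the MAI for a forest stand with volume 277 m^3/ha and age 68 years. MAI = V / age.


MAI = 277 / 68 = 4.0735 ≈ 4.07 m^3/ha/yr

4.07 m^3/ha/yr


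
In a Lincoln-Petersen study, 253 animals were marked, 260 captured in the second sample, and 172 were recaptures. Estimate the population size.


N = M * C / R = 253 * 260 / 172 = 65780 / 172 = 382.44 ≈ 382

382 individuals


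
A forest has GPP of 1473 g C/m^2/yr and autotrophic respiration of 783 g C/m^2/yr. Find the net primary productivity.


NPP = GPP - Ra = 1473 - 783 = 690 g C/m^2/yr

690 g C/m^2/yr


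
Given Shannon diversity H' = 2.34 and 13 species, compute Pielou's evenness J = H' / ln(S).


ln(13) = 2.56495
J = H' / ln(S) = 2.34 / 2.56495 = 0.912298 ≈ 0.9123

0.9123


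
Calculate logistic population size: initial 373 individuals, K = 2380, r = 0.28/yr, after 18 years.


(K - N0)/N0 = (2380 - 373)/373 = 2007/373 = 5.38070
r*t = 0.28 * 18 = 5.04; exp(-5.04) = 0.00647375
5.38070 * 0.00647375 = 0.0348333
1 + 0.0348333 = 1.03483
N = 2380 / 1.03483 = 2299.89 ≈ 2300

2300


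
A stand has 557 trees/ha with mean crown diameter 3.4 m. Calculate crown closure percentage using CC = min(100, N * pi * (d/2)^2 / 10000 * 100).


(d/2)^2 = (3.4/2)^2 = 1.7^2 = 2.89
Crown area = 3.141593 * 2.89 = 9.07920 m^2
N * area / 10000 * 100 = 557 * 9.07920 / 10000 * 100 = 50.5711
CC = min(100, 50.5711) = 50.5711 ≈ 50.6%

50.6%


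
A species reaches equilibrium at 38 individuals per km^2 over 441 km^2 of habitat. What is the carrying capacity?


K = 38 * 441 = 16758 individuals

16758 individuals


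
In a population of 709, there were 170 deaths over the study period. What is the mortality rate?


Mortality rate = 170 / 709 = 0.239774 ≈ 0.2398

0.2398


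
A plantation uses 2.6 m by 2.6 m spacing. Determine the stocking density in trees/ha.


N = 10000 / 2.6^2 = 10000 / 6.76 = 1479.29 ≈ 1479 trees/ha

1479 trees/ha


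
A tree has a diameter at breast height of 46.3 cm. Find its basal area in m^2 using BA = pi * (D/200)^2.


D/200 = 46.3/200 = 0.2315 m
(D/200)^2 = 0.2315^2 = 0.05359225
BA = 3.141593 * 0.05359225 = 0.168365 ≈ 0.1684 m^2

0.1684 m^2


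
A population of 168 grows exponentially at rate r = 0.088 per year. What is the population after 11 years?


r*t = 0.088 * 11 = 0.968
exp(0.968) = 2.63267
N = 168 * 2.63267 = 442.289 ≈ 442

442


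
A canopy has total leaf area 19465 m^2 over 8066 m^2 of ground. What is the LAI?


LAI = 19465 / 8066 = 2.4132 ≈ 2.41

2.41


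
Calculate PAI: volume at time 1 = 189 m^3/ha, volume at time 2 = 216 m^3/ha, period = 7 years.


PAI = (V2 - V1) / period = (216 - 189) / 7 = 27 / 7 = 3.8571 ≈ 3.86 m^3/ha/yr

3.86 m^3/ha/yr


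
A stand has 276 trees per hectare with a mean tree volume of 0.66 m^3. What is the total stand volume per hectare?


V_stand = 276 * 0.66 = 182.16 ≈ 182.2 m^3/ha

182.2 m^3/ha


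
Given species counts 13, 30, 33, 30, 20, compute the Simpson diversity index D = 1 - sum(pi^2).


Total N = 13 + 30 + 33 + 30 + 20 = 126
Per-species terms:
  p = 13/126 = 0.103175; p^2 = 0.103175^2 = 0.010645
  p = 30/126 = 0.238095; p^2 = 0.238095^2 = 0.056689
  p = 33/126 = 0.261905; p^2 = 0.261905^2 = 0.068594
  p = 30/126 = 0.238095; p^2 = 0.238095^2 = 0.056689
  p = 20/126 = 0.158730; p^2 = 0.158730^2 = 0.025195
sum(p^2) = 0.010645 + 0.056689 + 0.068594 + 0.056689 + 0.025195 = 0.217812
D = 1 - 0.217812 = 0.782188 ≈ 0.7822

0.7822


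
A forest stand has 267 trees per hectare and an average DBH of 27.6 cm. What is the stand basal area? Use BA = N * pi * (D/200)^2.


(D/200)^2 = (27.6/200)^2 = 0.138^2 = 0.019044
Individual BA = 3.141593 * 0.019044 = 0.0598285 m^2
Stand BA = 267 * 0.0598285 = 15.9742 ≈ 15.97 m^2/ha

15.97 m^2/ha


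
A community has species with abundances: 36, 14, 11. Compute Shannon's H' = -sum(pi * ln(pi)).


Total N = 36 + 14 + 11 = 61
Per-species terms:
  p = 36/61 = 0.590164; ln(p) = -0.527355; p*ln(p) = 0.590164 * (-0.527355) = -0.311226
  p = 14/61 = 0.229508; ln(p) = -1.471817; p*ln(p) = 0.229508 * (-1.471817) = -0.337794
  p = 11/61 = 0.180328; ln(p) = -1.712978; p*ln(p) = 0.180328 * (-1.712978) = -0.308898
sum(p*ln(p)) = (-0.311226) + (-0.337794) + (-0.308898) = -0.957918
H' = -(-0.957918) = 0.957918 ≈ 0.9579

0.9579


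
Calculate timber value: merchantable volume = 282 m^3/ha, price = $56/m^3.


Value = 282 * 56 = $15792/ha

$15792/ha
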